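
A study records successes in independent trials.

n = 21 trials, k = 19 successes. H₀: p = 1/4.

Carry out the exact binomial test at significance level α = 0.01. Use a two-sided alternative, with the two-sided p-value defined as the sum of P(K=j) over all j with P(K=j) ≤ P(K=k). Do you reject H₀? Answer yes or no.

Exact binomial: n=21, k=19, p₀=1/4=0.2500
P(X=j) = C(n,j)·p₀^j·(1−p₀)^(n−j); p = Σ P(X=j) over j with P(X=j) ≤ P(X=19)
p-value (two-sided) = 0.00000
At α=0.01: p < α → reject H₀

reject H₀: yes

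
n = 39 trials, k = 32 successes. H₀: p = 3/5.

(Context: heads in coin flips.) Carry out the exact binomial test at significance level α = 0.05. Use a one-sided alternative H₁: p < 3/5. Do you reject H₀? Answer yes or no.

reject H₀: no

Exact binomial: n=39, k=32, p₀=3/5=0.6000
P(X≤32) from Σ C(n,i)·p₀^i·(1−p₀)^(n−i)
p-value (one-sided, H₁ less) = 0.99915
At α=0.05: p ≥ α → fail to reject H₀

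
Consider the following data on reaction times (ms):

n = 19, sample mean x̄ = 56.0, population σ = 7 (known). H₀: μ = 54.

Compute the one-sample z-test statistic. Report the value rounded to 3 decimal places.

SE = σ/√n = 7/√19 = 1.6059
z = (x̄−μ₀)/SE = (56.0−54)/1.6059 = 1.2454

test statistic = 1.245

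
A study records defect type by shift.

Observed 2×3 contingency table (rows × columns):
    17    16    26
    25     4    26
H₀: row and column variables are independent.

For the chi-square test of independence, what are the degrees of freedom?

degrees of freedom = 2

df = (r−1)(c−1) = (2−1)·(3−1) = 2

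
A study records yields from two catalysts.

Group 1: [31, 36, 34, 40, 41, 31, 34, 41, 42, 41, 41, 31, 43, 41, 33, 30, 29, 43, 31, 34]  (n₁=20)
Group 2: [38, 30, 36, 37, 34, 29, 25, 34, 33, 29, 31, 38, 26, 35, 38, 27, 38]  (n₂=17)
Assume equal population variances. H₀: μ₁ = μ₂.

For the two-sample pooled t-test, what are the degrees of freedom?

degrees of freedom = 35

df = n₁ + n₂ − 2 = 20 + 17 − 2 = 35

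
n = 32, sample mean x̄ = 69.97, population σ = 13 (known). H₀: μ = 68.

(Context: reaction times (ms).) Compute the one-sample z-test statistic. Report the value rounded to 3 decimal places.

test statistic = 0.857

SE = σ/√n = 13/√32 = 2.2981
z = (x̄−μ₀)/SE = (69.97−68)/2.2981 = 0.8572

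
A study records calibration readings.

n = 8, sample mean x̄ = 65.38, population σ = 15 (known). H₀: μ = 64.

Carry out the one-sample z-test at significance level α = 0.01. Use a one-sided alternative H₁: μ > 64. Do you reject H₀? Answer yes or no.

reject H₀: no

SE = σ/√n = 15/√8 = 5.3033
z = (x̄−μ₀)/SE = (65.38−64)/5.3033 = 0.2602
p-value (one-sided, H₁ greater) = 0.39735
At α=0.01: p ≥ α → fail to reject H₀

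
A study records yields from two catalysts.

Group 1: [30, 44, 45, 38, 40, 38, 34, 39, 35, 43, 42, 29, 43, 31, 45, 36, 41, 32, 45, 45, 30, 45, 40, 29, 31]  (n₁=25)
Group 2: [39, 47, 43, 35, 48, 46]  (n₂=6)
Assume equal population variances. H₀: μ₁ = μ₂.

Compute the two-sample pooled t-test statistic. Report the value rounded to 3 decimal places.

test statistic = -1.924

x̄₁=38.000, s₁=5.838, n₁=25
x̄₂=43.000, s₂=5.099, n₂=6
s_p² = [24·5.838² + 5·5.099²]/29 = 32.6897
SE = √(s_p²·(1/25+1/6)) = 2.5992
t = (38.000−43.000)/2.5992 = -1.9237
df = 29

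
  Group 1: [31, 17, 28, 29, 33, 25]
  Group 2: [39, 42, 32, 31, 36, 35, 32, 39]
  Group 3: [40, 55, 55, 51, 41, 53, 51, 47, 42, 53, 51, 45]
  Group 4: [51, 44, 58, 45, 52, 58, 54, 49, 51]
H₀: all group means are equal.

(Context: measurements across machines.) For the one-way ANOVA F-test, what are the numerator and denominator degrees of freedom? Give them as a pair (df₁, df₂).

degrees of freedom = [3, 31]

k = 4 groups, N = 35 total
df = (k−1, N−k) = (4−1, 35−4) = (3, 31)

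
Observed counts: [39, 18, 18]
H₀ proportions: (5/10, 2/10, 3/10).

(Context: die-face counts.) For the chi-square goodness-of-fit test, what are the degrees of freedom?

degrees of freedom = 2

df = k − 1 = 3 − 1 = 2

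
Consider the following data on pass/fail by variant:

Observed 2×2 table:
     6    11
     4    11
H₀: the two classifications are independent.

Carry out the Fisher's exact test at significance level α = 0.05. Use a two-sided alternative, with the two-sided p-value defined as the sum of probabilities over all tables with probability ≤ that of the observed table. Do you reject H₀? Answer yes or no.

Margins: r₁=17, r₂=15, c₁=10, c₂=22, n=32
p_obs = C(17,6)·C(15,4)/C(32,10); sum pmf over tables with pmf ≤ p_obs
p-value (two-sided) = 0.71195
At α=0.05: p ≥ α → fail to reject H₀

reject H₀: no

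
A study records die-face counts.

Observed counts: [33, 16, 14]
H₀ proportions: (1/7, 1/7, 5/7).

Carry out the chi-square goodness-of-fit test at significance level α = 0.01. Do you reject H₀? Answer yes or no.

n = 63; E_i = n·p_i = [9.00, 9.00, 45.00]
χ² = (33−9.00)²/9.00 + (16−9.00)²/9.00 + (14−45.00)²/45.00 = 90.8000
df = 2
p-value (upper-tail) = 0.00000
At α=0.01: p < α → reject H₀

reject H₀: yes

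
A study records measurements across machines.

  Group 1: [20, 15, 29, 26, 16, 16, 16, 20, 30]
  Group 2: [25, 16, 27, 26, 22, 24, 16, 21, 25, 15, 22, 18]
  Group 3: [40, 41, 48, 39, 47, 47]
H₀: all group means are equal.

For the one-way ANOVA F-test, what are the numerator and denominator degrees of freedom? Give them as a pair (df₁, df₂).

k = 3 groups, N = 27 total
df = (k−1, N−k) = (3−1, 27−3) = (2, 24)

degrees of freedom = [2, 24]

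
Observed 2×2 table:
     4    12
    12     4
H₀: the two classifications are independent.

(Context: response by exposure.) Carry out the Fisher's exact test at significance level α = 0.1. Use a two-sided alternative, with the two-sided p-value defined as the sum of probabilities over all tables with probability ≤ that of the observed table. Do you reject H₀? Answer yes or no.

reject H₀: yes

Margins: r₁=16, r₂=16, c₁=16, c₂=16, n=32
p_obs = C(16,4)·C(16,12)/C(32,16); sum pmf over tables with pmf ≤ p_obs
p-value (two-sided) = 0.01211
At α=0.1: p < α → reject H₀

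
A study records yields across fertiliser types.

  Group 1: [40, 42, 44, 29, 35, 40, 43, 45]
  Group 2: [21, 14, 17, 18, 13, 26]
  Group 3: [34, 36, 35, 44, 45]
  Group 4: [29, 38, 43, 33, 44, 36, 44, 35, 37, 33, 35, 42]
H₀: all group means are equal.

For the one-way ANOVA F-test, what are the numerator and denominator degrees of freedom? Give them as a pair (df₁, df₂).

degrees of freedom = [3, 27]

k = 4 groups, N = 31 total
df = (k−1, N−k) = (4−1, 31−4) = (3, 27)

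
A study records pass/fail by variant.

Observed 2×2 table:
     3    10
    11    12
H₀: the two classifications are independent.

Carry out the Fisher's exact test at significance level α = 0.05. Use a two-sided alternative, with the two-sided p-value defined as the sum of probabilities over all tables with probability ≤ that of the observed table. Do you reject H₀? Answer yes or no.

reject H₀: no

Margins: r₁=13, r₂=23, c₁=14, c₂=22, n=36
p_obs = C(13,3)·C(23,11)/C(36,14); sum pmf over tables with pmf ≤ p_obs
p-value (two-sided) = 0.17504
At α=0.05: p ≥ α → fail to reject H₀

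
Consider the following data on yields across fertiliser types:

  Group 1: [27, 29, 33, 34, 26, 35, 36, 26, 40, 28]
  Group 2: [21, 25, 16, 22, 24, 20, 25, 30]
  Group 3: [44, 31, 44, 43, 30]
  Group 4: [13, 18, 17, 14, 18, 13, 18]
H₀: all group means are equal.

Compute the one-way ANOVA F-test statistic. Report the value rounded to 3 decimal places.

test statistic = 27.701

Group means [31.40, 22.88, 38.40, 15.86], grand mean 26.667
SSB = Σnᵢ(x̄ᵢ−x̄)² = 1845.335; SSW = ΣΣ(x−x̄ᵢ)² = 577.332
MSB = 1845.335/3 = 615.1115; MSW = 577.332/26 = 22.2051
F = MSB/MSW = 27.7014
df = (3, 26)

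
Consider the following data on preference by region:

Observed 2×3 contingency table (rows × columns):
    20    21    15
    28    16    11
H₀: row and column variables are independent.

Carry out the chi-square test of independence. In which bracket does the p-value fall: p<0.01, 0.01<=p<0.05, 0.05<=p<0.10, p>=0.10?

Row totals [56, 55], col totals [48, 37, 26], n=111
χ² = (20−24.22)²/24.22 + (21−18.67)²/18.67 + (15−13.12)²/13.12 + (28−23.78)²/23.78 + (16−18.33)²/18.33 + (11−12.88)²/12.88 = 2.6156
df = 2
p-value (upper-tail) = 0.27041
→ bracket: p>=0.10

p-value bracket: p>=0.10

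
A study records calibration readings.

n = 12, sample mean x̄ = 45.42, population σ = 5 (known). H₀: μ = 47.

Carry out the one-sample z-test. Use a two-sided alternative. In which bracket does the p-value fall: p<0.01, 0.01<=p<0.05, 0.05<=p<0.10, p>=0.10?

SE = σ/√n = 5/√12 = 1.4434
z = (x̄−μ₀)/SE = (45.42−47)/1.4434 = -1.0947
p-value (two-sided) = 0.27367
→ bracket: p>=0.10

p-value bracket: p>=0.10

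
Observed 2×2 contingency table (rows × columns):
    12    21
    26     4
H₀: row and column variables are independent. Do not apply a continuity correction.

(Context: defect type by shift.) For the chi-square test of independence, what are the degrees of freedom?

degrees of freedom = 1

df = (r−1)(c−1) = (2−1)·(2−1) = 1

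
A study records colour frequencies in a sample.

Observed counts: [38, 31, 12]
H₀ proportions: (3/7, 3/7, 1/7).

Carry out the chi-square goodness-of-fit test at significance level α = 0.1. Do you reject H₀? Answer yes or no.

n = 81; E_i = n·p_i = [34.71, 34.71, 11.57]
χ² = (38−34.71)²/34.71 + (31−34.71)²/34.71 + (12−11.57)²/11.57 = 0.7243
df = 2
p-value (upper-tail) = 0.69618
At α=0.1: p ≥ α → fail to reject H₀

reject H₀: no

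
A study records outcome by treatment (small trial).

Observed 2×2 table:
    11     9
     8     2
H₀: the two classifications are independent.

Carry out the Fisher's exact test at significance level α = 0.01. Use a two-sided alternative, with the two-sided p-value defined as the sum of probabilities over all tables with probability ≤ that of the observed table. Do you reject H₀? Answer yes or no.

reject H₀: no

Margins: r₁=20, r₂=10, c₁=19, c₂=11, n=30
p_obs = C(20,11)·C(10,8)/C(30,19); sum pmf over tables with pmf ≤ p_obs
p-value (two-sided) = 0.24647
At α=0.01: p ≥ α → fail to reject H₀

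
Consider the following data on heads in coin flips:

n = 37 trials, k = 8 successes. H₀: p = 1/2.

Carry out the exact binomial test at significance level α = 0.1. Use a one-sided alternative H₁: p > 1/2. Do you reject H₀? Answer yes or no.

Exact binomial: n=37, k=8, p₀=1/2=0.5000
P(X≥8) from Σ C(n,i)·p₀^i·(1−p₀)^(n−i)
p-value (one-sided, H₁ greater) = 0.99990
At α=0.1: p ≥ α → fail to reject H₀

reject H₀: no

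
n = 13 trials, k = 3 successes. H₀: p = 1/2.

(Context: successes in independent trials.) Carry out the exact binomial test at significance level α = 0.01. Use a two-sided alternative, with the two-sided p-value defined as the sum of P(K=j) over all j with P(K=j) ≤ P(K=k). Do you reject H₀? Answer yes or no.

reject H₀: no

Exact binomial: n=13, k=3, p₀=1/2=0.5000
P(X=j) = C(n,j)·p₀^j·(1−p₀)^(n−j); p = Σ P(X=j) over j with P(X=j) ≤ P(X=3)
p-value (two-sided) = 0.09229
At α=0.01: p ≥ α → fail to reject H₀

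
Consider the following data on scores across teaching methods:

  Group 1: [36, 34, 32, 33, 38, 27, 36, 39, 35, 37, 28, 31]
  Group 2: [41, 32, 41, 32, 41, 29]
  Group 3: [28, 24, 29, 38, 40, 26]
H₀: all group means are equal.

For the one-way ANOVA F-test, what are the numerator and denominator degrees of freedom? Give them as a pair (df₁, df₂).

degrees of freedom = [2, 21]

k = 3 groups, N = 24 total
df = (k−1, N−k) = (3−1, 24−3) = (2, 21)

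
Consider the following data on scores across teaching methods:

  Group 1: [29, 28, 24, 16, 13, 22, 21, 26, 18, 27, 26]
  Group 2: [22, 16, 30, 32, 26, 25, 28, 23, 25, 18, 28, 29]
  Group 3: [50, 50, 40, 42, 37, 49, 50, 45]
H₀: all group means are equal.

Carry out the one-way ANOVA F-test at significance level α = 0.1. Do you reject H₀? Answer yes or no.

Group means [22.73, 25.17, 45.38], grand mean 29.516
SSB = Σnᵢ(x̄ᵢ−x̄)² = 2746.018; SSW = ΣΣ(x−x̄ᵢ)² = 713.723
MSB = 2746.018/2 = 1373.0092; MSW = 713.723/28 = 25.4901
F = MSB/MSW = 53.8644
df = (2, 28)
p-value (upper-tail) = 0.00000
At α=0.1: p < α → reject H₀

reject H₀: yes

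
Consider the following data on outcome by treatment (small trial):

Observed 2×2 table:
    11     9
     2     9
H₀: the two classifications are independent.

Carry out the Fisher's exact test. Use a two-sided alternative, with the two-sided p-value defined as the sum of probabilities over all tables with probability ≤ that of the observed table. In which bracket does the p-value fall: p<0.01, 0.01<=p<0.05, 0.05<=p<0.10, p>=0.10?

Margins: r₁=20, r₂=11, c₁=13, c₂=18, n=31
p_obs = C(20,11)·C(11,2)/C(31,13); sum pmf over tables with pmf ≤ p_obs
p-value (two-sided) = 0.06564
→ bracket: 0.05<=p<0.10

p-value bracket: 0.05<=p<0.10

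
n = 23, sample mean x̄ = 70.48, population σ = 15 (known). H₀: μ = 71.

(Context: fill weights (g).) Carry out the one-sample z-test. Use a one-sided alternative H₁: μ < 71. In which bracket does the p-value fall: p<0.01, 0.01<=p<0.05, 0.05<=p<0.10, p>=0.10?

p-value bracket: p>=0.10

SE = σ/√n = 15/√23 = 3.1277
z = (x̄−μ₀)/SE = (70.48−71)/3.1277 = -0.1663
p-value (one-sided, H₁ less) = 0.43398
→ bracket: p>=0.10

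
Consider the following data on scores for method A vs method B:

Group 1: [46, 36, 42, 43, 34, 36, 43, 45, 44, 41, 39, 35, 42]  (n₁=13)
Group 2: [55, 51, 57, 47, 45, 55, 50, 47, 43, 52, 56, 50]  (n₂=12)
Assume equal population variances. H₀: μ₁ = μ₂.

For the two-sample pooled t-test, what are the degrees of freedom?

df = n₁ + n₂ − 2 = 13 + 12 − 2 = 23

degrees of freedom = 23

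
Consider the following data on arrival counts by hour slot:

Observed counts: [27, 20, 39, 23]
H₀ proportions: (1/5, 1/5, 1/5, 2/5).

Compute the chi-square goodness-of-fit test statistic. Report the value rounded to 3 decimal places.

test statistic = 24.693

n = 109; E_i = n·p_i = [21.80, 21.80, 21.80, 43.60]
χ² = (27−21.80)²/21.80 + (20−21.80)²/21.80 + (39−21.80)²/21.80 + (23−43.60)²/43.60 = 24.6927
df = 3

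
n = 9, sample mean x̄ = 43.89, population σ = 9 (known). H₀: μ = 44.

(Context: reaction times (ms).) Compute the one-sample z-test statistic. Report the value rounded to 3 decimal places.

SE = σ/√n = 9/√9 = 3.0000
z = (x̄−μ₀)/SE = (43.89−44)/3.0000 = -0.0367

test statistic = -0.037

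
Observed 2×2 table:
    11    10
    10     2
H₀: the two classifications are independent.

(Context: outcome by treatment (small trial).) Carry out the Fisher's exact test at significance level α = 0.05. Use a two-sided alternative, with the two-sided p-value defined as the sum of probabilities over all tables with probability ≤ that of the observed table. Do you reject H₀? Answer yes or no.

reject H₀: no

Margins: r₁=21, r₂=12, c₁=21, c₂=12, n=33
p_obs = C(21,11)·C(12,10)/C(33,21); sum pmf over tables with pmf ≤ p_obs
p-value (two-sided) = 0.13300
At α=0.05: p ≥ α → fail to reject H₀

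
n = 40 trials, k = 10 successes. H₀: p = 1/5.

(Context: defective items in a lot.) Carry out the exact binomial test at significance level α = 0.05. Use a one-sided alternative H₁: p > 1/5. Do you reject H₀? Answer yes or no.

Exact binomial: n=40, k=10, p₀=1/5=0.2000
P(X≥10) from Σ C(n,i)·p₀^i·(1−p₀)^(n−i)
p-value (one-sided, H₁ greater) = 0.26822
At α=0.05: p ≥ α → fail to reject H₀

reject H₀: no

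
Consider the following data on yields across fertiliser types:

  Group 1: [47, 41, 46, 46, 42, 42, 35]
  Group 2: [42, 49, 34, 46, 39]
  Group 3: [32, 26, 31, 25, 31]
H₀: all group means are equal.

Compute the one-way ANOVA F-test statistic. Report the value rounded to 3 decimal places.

Group means [42.71, 42.00, 29.00], grand mean 38.471
SSB = Σnᵢ(x̄ᵢ−x̄)² = 636.807; SSW = ΣΣ(x−x̄ᵢ)² = 283.429
MSB = 636.807/2 = 318.4034; MSW = 283.429/14 = 20.2449
F = MSB/MSW = 15.7276
df = (2, 14)

test statistic = 15.728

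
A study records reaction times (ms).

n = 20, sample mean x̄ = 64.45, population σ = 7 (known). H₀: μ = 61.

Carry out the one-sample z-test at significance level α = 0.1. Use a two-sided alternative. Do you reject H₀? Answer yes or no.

SE = σ/√n = 7/√20 = 1.5652
z = (x̄−μ₀)/SE = (64.45−61)/1.5652 = 2.2041
p-value (two-sided) = 0.02752
At α=0.1: p < α → reject H₀

reject H₀: yes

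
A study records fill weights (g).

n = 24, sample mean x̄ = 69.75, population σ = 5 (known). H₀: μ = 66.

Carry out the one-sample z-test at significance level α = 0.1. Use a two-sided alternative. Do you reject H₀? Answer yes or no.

SE = σ/√n = 5/√24 = 1.0206
z = (x̄−μ₀)/SE = (69.75−66)/1.0206 = 3.6742
p-value (two-sided) = 0.00024
At α=0.1: p < α → reject H₀

reject H₀: yes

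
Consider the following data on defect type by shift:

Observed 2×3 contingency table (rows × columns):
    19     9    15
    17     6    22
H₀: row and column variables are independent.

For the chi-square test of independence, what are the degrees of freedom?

degrees of freedom = 2

df = (r−1)(c−1) = (2−1)·(3−1) = 2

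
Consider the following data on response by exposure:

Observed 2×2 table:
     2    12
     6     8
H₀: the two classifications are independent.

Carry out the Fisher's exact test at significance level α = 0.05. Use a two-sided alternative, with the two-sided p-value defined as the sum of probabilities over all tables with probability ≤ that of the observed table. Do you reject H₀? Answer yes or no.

reject H₀: no

Margins: r₁=14, r₂=14, c₁=8, c₂=20, n=28
p_obs = C(14,2)·C(14,6)/C(28,8); sum pmf over tables with pmf ≤ p_obs
p-value (two-sided) = 0.20870
At α=0.05: p ≥ α → fail to reject H₀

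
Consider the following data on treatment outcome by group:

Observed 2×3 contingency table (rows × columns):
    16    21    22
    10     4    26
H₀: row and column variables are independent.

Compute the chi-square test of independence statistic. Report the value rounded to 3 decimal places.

test statistic = 10.000

Row totals [59, 40], col totals [26, 25, 48], n=99
χ² = (16−15.49)²/15.49 + (21−14.90)²/14.90 + (22−28.61)²/28.61 + (10−10.51)²/10.51 + (4−10.10)²/10.10 + (26−19.39)²/19.39 = 9.9998
df = 2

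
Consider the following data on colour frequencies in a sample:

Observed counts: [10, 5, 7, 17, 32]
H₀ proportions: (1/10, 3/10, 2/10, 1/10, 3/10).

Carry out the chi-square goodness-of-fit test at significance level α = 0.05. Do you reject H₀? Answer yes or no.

n = 71; E_i = n·p_i = [7.10, 21.30, 14.20, 7.10, 21.30]
χ² = (10−7.10)²/7.10 + (5−21.30)²/21.30 + (7−14.20)²/14.20 + (17−7.10)²/7.10 + (32−21.30)²/21.30 = 36.4883
df = 4
p-value (upper-tail) = 0.00000
At α=0.05: p < α → reject H₀

reject H₀: yes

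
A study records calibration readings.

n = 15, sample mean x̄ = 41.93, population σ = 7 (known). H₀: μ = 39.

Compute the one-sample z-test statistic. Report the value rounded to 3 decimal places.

SE = σ/√n = 7/√15 = 1.8074
z = (x̄−μ₀)/SE = (41.93−39)/1.8074 = 1.6211

test statistic = 1.621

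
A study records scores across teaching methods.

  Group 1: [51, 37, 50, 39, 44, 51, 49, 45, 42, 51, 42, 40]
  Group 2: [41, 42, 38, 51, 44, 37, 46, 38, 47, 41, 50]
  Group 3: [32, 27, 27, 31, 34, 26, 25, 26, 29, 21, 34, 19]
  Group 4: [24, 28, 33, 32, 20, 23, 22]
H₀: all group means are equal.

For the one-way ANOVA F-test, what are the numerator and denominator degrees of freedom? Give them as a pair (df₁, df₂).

k = 4 groups, N = 42 total
df = (k−1, N−k) = (4−1, 42−4) = (3, 38)

degrees of freedom = [3, 38]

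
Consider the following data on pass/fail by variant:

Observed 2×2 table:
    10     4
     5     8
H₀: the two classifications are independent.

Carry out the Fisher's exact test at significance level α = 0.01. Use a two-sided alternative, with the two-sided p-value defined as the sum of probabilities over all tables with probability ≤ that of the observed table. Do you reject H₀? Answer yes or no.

Margins: r₁=14, r₂=13, c₁=15, c₂=12, n=27
p_obs = C(14,10)·C(13,5)/C(27,15); sum pmf over tables with pmf ≤ p_obs
p-value (two-sided) = 0.12835
At α=0.01: p ≥ α → fail to reject H₀

reject H₀: no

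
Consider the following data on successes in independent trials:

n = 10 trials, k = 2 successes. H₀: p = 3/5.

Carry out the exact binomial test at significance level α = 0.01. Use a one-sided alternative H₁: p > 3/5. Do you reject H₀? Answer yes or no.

Exact binomial: n=10, k=2, p₀=3/5=0.6000
P(X≥2) from Σ C(n,i)·p₀^i·(1−p₀)^(n−i)
p-value (one-sided, H₁ greater) = 0.99832
At α=0.01: p ≥ α → fail to reject H₀

reject H₀: no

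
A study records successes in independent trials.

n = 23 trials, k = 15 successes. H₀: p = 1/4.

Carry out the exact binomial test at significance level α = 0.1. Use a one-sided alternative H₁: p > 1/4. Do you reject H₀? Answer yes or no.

Exact binomial: n=23, k=15, p₀=1/4=0.2500
P(X≥15) from Σ C(n,i)·p₀^i·(1−p₀)^(n−i)
p-value (one-sided, H₁ greater) = 0.00005
At α=0.1: p < α → reject H₀

reject H₀: yes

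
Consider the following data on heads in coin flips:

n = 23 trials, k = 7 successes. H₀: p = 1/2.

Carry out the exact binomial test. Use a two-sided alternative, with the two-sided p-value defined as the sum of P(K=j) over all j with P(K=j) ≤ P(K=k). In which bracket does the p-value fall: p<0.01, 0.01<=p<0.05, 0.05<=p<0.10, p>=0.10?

Exact binomial: n=23, k=7, p₀=1/2=0.5000
P(X=j) = C(n,j)·p₀^j·(1−p₀)^(n−j); p = Σ P(X=j) over j with P(X=j) ≤ P(X=7)
p-value (two-sided) = 0.09314
→ bracket: 0.05<=p<0.10

p-value bracket: 0.05<=p<0.10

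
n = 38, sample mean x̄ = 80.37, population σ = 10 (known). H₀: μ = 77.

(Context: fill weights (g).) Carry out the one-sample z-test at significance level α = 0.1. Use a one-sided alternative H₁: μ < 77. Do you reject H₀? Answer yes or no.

reject H₀: no

SE = σ/√n = 10/√38 = 1.6222
z = (x̄−μ₀)/SE = (80.37−77)/1.6222 = 2.0774
p-value (one-sided, H₁ less) = 0.98112
At α=0.1: p ≥ α → fail to reject H₀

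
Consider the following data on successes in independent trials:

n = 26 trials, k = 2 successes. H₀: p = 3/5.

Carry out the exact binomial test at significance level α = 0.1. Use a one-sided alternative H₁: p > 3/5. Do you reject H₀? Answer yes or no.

reject H₀: no

Exact binomial: n=26, k=2, p₀=3/5=0.6000
P(X≥2) from Σ C(n,i)·p₀^i·(1−p₀)^(n−i)
p-value (one-sided, H₁ greater) = 1.00000
At α=0.1: p ≥ α → fail to reject H₀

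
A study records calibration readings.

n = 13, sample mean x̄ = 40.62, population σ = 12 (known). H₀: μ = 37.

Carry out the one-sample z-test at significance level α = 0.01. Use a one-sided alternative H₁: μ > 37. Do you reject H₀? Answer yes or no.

reject H₀: no

SE = σ/√n = 12/√13 = 3.3282
z = (x̄−μ₀)/SE = (40.62−37)/3.3282 = 1.0877
p-value (one-sided, H₁ greater) = 0.13837
At α=0.01: p ≥ α → fail to reject H₀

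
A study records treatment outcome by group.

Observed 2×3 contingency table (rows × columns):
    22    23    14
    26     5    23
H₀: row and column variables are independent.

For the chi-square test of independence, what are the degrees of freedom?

df = (r−1)(c−1) = (2−1)·(3−1) = 2

degrees of freedom = 2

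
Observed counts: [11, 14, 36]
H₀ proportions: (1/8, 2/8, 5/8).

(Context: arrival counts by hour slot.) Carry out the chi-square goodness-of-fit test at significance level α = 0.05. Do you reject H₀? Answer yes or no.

reject H₀: no

n = 61; E_i = n·p_i = [7.62, 15.25, 38.12]
χ² = (11−7.62)²/7.62 + (14−15.25)²/15.25 + (36−38.12)²/38.12 = 1.7148
df = 2
p-value (upper-tail) = 0.42427
At α=0.05: p ≥ α → fail to reject H₀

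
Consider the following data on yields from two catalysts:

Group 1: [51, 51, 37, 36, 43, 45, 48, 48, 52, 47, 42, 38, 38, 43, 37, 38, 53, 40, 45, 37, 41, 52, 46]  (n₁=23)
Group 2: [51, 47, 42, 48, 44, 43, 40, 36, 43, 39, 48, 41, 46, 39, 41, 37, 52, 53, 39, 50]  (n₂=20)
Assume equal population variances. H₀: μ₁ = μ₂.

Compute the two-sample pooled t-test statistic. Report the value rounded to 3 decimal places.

test statistic = -0.075

x̄₁=43.826, s₁=5.654, n₁=23
x̄₂=43.950, s₂=5.145, n₂=20
s_p² = [22·5.654² + 19·5.145²]/41 = 29.4208
SE = √(s_p²·(1/23+1/20)) = 1.6584
t = (43.826−43.950)/1.6584 = -0.0747
df = 41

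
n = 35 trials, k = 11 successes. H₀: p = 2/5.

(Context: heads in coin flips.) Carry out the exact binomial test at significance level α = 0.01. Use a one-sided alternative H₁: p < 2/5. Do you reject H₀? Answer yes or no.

Exact binomial: n=35, k=11, p₀=2/5=0.4000
P(X≤11) from Σ C(n,i)·p₀^i·(1−p₀)^(n−i)
p-value (one-sided, H₁ less) = 0.19517
At α=0.01: p ≥ α → fail to reject H₀

reject H₀: no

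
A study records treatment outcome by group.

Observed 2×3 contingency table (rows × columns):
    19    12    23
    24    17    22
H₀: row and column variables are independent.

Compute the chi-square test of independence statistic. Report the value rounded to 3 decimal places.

test statistic = 0.778

Row totals [54, 63], col totals [43, 29, 45], n=117
χ² = (19−19.85)²/19.85 + (12−13.38)²/13.38 + (23−20.77)²/20.77 + (24−23.15)²/23.15 + (17−15.62)²/15.62 + (22−24.23)²/24.23 = 0.7780
df = 2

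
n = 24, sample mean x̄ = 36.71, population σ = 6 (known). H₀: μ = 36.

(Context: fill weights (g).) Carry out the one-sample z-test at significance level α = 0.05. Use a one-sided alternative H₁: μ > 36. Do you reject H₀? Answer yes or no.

SE = σ/√n = 6/√24 = 1.2247
z = (x̄−μ₀)/SE = (36.71−36)/1.2247 = 0.5797
p-value (one-sided, H₁ greater) = 0.28105
At α=0.05: p ≥ α → fail to reject H₀

reject H₀: no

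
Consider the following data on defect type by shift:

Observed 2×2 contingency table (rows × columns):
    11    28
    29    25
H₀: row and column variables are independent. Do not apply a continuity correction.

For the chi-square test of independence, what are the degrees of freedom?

df = (r−1)(c−1) = (2−1)·(2−1) = 1

degrees of freedom = 1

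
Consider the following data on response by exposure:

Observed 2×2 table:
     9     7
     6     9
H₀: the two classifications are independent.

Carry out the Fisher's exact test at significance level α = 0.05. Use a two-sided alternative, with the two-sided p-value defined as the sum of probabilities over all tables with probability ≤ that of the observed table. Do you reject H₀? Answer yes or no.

Margins: r₁=16, r₂=15, c₁=15, c₂=16, n=31
p_obs = C(16,9)·C(15,6)/C(31,15); sum pmf over tables with pmf ≤ p_obs
p-value (two-sided) = 0.47949
At α=0.05: p ≥ α → fail to reject H₀

reject H₀: no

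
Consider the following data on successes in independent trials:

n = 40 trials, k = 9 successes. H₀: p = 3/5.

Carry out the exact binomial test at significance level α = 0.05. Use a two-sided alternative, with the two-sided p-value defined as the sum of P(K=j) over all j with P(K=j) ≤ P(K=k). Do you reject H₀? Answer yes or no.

reject H₀: yes

Exact binomial: n=40, k=9, p₀=3/5=0.6000
P(X=j) = C(n,j)·p₀^j·(1−p₀)^(n−j); p = Σ P(X=j) over j with P(X=j) ≤ P(X=9)
p-value (two-sided) = 0.00000
At α=0.05: p < α → reject H₀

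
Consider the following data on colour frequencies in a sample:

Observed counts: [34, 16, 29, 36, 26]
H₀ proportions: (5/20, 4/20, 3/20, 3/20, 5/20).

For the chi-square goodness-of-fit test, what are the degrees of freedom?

df = k − 1 = 5 − 1 = 4

degrees of freedom = 4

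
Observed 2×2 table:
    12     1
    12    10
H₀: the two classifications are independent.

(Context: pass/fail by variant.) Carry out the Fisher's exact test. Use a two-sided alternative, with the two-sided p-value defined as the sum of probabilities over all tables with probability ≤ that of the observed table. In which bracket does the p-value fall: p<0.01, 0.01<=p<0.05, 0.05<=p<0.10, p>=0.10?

p-value bracket: 0.01<=p<0.05

Margins: r₁=13, r₂=22, c₁=24, c₂=11, n=35
p_obs = C(13,12)·C(22,12)/C(35,24); sum pmf over tables with pmf ≤ p_obs
p-value (two-sided) = 0.02700
→ bracket: 0.01<=p<0.05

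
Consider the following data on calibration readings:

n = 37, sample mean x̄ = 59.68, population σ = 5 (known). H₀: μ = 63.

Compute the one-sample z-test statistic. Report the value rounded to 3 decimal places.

SE = σ/√n = 5/√37 = 0.8220
z = (x̄−μ₀)/SE = (59.68−63)/0.8220 = -4.0390

test statistic = -4.039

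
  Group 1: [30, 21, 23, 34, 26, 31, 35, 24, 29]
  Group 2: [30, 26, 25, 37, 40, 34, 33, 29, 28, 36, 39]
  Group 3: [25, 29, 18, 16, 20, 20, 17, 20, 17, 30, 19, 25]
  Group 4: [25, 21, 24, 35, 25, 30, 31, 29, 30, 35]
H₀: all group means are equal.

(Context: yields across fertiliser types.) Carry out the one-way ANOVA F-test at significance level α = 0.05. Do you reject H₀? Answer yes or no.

Group means [28.11, 32.45, 21.33, 28.50], grand mean 27.405
SSB = Σnᵢ(x̄ᵢ−x̄)² = 739.336; SSW = ΣΣ(x−x̄ᵢ)² = 908.783
MSB = 739.336/3 = 246.4454; MSW = 908.783/38 = 23.9153
F = MSB/MSW = 10.3049
df = (3, 38)
p-value (upper-tail) = 0.00004
At α=0.05: p < α → reject H₀

reject H₀: yes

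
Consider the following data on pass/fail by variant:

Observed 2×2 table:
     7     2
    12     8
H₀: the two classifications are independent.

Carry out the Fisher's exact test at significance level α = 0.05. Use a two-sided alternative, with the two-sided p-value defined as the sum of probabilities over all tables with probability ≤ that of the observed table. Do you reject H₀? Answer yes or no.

reject H₀: no

Margins: r₁=9, r₂=20, c₁=19, c₂=10, n=29
p_obs = C(9,7)·C(20,12)/C(29,19); sum pmf over tables with pmf ≤ p_obs
p-value (two-sided) = 0.43108
At α=0.05: p ≥ α → fail to reject H₀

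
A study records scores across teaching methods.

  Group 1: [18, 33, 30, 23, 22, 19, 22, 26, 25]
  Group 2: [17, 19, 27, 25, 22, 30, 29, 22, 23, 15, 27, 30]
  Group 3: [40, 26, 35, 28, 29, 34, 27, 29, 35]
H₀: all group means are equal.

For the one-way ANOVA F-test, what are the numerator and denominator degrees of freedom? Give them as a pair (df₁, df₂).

k = 3 groups, N = 30 total
df = (k−1, N−k) = (3−1, 30−3) = (2, 27)

degrees of freedom = [2, 27]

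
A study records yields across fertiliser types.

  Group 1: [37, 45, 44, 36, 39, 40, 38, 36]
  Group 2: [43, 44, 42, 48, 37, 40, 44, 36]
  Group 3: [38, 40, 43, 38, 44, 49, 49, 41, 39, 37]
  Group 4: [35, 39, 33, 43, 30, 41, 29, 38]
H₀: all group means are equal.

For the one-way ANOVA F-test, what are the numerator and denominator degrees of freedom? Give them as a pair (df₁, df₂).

degrees of freedom = [3, 30]

k = 4 groups, N = 34 total
df = (k−1, N−k) = (4−1, 34−4) = (3, 30)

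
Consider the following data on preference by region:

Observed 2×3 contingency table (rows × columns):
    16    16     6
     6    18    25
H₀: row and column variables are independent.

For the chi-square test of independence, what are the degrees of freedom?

degrees of freedom = 2

df = (r−1)(c−1) = (2−1)·(3−1) = 2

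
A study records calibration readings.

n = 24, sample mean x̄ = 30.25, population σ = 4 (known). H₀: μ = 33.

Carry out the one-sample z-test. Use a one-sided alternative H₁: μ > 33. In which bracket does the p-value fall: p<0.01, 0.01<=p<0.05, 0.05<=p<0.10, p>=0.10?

p-value bracket: p>=0.10

SE = σ/√n = 4/√24 = 0.8165
z = (x̄−μ₀)/SE = (30.25−33)/0.8165 = -3.3680
p-value (one-sided, H₁ greater) = 0.99962
→ bracket: p>=0.10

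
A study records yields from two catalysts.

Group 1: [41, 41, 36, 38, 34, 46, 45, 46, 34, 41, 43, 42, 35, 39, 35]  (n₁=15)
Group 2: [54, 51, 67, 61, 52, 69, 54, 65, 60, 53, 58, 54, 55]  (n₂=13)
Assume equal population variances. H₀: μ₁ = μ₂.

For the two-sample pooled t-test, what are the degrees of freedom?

degrees of freedom = 26

df = n₁ + n₂ − 2 = 15 + 13 − 2 = 26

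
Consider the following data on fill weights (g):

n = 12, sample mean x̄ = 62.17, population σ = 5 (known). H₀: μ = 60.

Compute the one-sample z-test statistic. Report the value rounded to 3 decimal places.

test statistic = 1.503

SE = σ/√n = 5/√12 = 1.4434
z = (x̄−μ₀)/SE = (62.17−60)/1.4434 = 1.5034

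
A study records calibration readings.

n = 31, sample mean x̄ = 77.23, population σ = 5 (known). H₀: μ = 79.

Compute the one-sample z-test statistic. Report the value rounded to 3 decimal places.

SE = σ/√n = 5/√31 = 0.8980
z = (x̄−μ₀)/SE = (77.23−79)/0.8980 = -1.9710

test statistic = -1.971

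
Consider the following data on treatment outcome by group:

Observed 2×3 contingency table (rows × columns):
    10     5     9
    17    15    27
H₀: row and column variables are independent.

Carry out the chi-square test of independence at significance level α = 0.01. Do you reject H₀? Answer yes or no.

Row totals [24, 59], col totals [27, 20, 36], n=83
χ² = (10−7.81)²/7.81 + (5−5.78)²/5.78 + (9−10.41)²/10.41 + (17−19.19)²/19.19 + (15−14.22)²/14.22 + (27−25.59)²/25.59 = 1.2841
df = 2
p-value (upper-tail) = 0.52621
At α=0.01: p ≥ α → fail to reject H₀

reject H₀: no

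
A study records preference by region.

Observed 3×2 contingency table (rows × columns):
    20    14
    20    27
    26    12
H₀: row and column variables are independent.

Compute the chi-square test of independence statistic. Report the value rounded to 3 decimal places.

Row totals [34, 47, 38], col totals [66, 53], n=119
χ² = (20−18.86)²/18.86 + (14−15.14)²/15.14 + (20−26.07)²/26.07 + (27−20.93)²/20.93 + (26−21.08)²/21.08 + (12−16.92)²/16.92 = 5.9096
df = 2

test statistic = 5.910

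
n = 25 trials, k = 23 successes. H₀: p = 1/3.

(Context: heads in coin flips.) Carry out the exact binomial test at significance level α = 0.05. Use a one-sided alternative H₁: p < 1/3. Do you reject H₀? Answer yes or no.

reject H₀: no

Exact binomial: n=25, k=23, p₀=1/3=0.3333
P(X≤23) from Σ C(n,i)·p₀^i·(1−p₀)^(n−i)
p-value (one-sided, H₁ less) = 1.00000
At α=0.05: p ≥ α → fail to reject H₀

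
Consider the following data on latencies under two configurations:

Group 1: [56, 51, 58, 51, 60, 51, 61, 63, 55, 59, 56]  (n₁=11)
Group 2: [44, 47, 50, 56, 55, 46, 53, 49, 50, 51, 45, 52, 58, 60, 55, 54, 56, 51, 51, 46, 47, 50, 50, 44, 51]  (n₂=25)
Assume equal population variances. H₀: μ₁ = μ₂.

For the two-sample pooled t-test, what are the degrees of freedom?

degrees of freedom = 34

df = n₁ + n₂ − 2 = 11 + 25 − 2 = 34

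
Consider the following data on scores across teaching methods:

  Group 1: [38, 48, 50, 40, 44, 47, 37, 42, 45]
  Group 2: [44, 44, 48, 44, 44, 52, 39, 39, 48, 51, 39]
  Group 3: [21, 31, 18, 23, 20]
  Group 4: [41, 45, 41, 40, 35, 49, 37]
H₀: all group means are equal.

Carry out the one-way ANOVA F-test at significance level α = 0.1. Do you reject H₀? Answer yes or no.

reject H₀: yes

Group means [43.44, 44.73, 22.60, 41.14], grand mean 40.125
SSB = Σnᵢ(x̄ᵢ−x̄)² = 1875.039; SSW = ΣΣ(x−x̄ᵢ)² = 612.461
MSB = 1875.039/3 = 625.0129; MSW = 612.461/28 = 21.8736
F = MSB/MSW = 28.5738
df = (3, 28)
p-value (upper-tail) = 0.00000
At α=0.1: p < α → reject H₀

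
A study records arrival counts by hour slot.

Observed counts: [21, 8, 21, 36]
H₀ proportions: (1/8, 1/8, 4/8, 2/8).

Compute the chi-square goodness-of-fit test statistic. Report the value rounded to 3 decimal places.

n = 86; E_i = n·p_i = [10.75, 10.75, 43.00, 21.50]
χ² = (21−10.75)²/10.75 + (8−10.75)²/10.75 + (21−43.00)²/43.00 + (36−21.50)²/21.50 = 31.5116
df = 3

test statistic = 31.512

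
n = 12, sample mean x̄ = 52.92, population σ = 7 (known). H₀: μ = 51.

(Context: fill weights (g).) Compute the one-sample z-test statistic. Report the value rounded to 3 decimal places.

test statistic = 0.950

SE = σ/√n = 7/√12 = 2.0207
z = (x̄−μ₀)/SE = (52.92−51)/2.0207 = 0.9502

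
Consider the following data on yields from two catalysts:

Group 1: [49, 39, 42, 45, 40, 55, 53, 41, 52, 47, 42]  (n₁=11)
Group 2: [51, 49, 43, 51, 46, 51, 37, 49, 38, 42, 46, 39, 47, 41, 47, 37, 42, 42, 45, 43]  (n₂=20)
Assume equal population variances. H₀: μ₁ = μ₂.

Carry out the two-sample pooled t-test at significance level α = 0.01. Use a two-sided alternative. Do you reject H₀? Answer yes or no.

reject H₀: no

x̄₁=45.909, s₁=5.647, n₁=11
x̄₂=44.300, s₂=4.612, n₂=20
s_p² = [10·5.647² + 19·4.612²]/29 = 24.9348
SE = √(s_p²·(1/11+1/20)) = 1.8744
t = (45.909−44.300)/1.8744 = 0.8584
df = 29
p-value (two-sided) = 0.39769
At α=0.01: p ≥ α → fail to reject H₀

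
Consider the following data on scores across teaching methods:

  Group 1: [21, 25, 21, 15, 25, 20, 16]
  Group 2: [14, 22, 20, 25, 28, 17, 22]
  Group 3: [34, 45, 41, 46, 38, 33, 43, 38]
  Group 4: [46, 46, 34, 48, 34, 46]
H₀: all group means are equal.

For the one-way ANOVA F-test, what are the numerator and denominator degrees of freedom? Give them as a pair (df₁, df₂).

k = 4 groups, N = 28 total
df = (k−1, N−k) = (4−1, 28−4) = (3, 24)

degrees of freedom = [3, 24]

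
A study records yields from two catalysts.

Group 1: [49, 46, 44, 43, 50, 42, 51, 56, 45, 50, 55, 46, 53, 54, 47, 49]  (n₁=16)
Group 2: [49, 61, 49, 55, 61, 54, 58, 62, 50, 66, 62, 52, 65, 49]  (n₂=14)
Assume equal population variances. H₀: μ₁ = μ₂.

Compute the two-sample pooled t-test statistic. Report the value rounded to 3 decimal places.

test statistic = -4.075

x̄₁=48.750, s₁=4.313, n₁=16
x̄₂=56.643, s₂=6.234, n₂=14
s_p² = [15·4.313² + 13·6.234²]/28 = 28.0077
SE = √(s_p²·(1/16+1/14)) = 1.9368
t = (48.750−56.643)/1.9368 = -4.0753
df = 28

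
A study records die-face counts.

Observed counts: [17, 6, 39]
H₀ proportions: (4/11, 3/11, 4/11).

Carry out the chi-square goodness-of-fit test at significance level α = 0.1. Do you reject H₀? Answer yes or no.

n = 62; E_i = n·p_i = [22.55, 16.91, 22.55]
χ² = (17−22.55)²/22.55 + (6−16.91)²/16.91 + (39−22.55)²/22.55 = 20.4113
df = 2
p-value (upper-tail) = 0.00004
At α=0.1: p < α → reject H₀

reject H₀: yes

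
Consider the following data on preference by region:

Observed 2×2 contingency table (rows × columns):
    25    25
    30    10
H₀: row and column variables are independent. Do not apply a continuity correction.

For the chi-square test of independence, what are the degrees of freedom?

df = (r−1)(c−1) = (2−1)·(2−1) = 1

degrees of freedom = 1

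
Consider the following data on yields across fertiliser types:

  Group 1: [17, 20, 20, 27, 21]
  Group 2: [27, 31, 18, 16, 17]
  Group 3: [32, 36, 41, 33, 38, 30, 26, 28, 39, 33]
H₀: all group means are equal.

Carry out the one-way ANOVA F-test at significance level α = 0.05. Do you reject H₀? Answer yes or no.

Group means [21.00, 21.80, 33.60], grand mean 27.500
SSB = Σnᵢ(x̄ᵢ−x̄)² = 745.800; SSW = ΣΣ(x−x̄ᵢ)² = 451.200
MSB = 745.800/2 = 372.9000; MSW = 451.200/17 = 26.5412
F = MSB/MSW = 14.0499
df = (2, 17)
p-value (upper-tail) = 0.00025
At α=0.05: p < α → reject H₀

reject H₀: yes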